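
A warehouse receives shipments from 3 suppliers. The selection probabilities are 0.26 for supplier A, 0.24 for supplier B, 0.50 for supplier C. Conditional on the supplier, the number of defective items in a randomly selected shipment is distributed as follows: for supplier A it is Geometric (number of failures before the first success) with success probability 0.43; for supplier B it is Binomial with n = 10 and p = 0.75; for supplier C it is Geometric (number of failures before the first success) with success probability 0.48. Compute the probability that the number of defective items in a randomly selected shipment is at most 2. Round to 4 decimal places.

Conditional on each supplier, P(X ≤ 2): A: 0.814807; B: 0.000415802; C: 0.859392.
By total probability, P(X ≤ 2) = 0.26·0.814807 + 0.24·0.000415802 + 0.5·0.859392 = 0.641646.

0.6416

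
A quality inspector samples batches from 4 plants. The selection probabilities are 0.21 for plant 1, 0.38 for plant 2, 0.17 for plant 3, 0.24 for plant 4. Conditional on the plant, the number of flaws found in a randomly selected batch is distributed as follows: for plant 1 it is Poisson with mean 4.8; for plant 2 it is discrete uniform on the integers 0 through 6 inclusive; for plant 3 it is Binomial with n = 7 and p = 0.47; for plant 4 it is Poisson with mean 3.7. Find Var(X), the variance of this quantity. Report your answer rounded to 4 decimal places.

4.1703

Per component, 1: μ=4.8, E[X²]=27.84; 2: μ=3, E[X²]=13; 3: μ=3.29, E[X²]=12.5678; 4: μ=3.7, E[X²]=17.39.
E[X] = 0.21·4.8 + 0.38·3 + 0.17·3.29 + 0.24·3.7 = 3.5953.
E[X²] = 0.21·27.84 + 0.38·13 + 0.17·12.5678 + 0.24·17.39 = 17.0965.
Var(X) = E[X²] − (E[X])² = 17.0965 − 12.9262 = 4.17034.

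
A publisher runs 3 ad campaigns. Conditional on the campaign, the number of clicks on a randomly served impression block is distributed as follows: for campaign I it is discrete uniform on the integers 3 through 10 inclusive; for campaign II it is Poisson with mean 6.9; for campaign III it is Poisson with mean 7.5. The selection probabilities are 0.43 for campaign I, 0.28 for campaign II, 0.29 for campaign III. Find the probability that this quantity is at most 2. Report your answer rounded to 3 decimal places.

Conditional on each campaign, P(X ≤ 2): I: 0; II: 0.0319518; III: 0.0202567.
By total probability, P(X ≤ 2) = 0.43·0 + 0.28·0.0319518 + 0.29·0.0202567 = 0.014821.

0.015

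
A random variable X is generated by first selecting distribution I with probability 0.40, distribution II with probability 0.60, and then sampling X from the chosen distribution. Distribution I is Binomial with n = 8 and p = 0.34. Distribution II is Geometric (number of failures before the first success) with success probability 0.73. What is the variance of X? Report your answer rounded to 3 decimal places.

Per component, I: μ=2.72, E[X²]=9.1936; II: μ=0.369863, E[X²]=0.64346.
E[X] = 0.4·2.72 + 0.6·0.369863 = 1.30992.
E[X²] = 0.4·9.1936 + 0.6·0.64346 = 4.06352.
Var(X) = E[X²] − (E[X])² = 4.06352 − 1.71588 = 2.34763.

2.348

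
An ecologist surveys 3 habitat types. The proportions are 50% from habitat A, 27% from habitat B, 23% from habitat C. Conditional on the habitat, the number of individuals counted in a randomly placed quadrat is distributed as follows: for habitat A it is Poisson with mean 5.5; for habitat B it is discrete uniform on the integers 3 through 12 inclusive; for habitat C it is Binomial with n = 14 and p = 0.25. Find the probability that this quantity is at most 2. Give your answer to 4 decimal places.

Conditional on each habitat, P(X ≤ 2): A: 0.0883764; B: 0; C: 0.281128.
By total probability, P(X ≤ 2) = 0.5·0.0883764 + 0.27·0 + 0.23·0.281128 = 0.108848.

0.1088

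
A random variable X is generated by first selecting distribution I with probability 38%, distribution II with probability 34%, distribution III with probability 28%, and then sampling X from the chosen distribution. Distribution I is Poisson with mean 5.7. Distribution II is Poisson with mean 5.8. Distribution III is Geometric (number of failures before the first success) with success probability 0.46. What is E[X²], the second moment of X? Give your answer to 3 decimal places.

29.022

For each component E[X²] = Var + (mean)², giving I: 38.19; II: 39.44; III: 3.93006.
Overall E[X²] = 0.38·38.19 + 0.34·39.44 + 0.28·3.93006 = 29.0222.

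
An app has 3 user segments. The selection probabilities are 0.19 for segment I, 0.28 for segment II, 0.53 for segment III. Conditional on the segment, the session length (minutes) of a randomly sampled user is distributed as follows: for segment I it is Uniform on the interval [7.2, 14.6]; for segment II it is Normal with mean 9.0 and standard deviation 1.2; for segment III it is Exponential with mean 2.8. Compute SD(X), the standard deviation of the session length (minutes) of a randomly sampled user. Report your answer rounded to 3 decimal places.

Per component, I: μ=10.9, E[X²]=123.373; II: μ=9, E[X²]=82.44; III: μ=2.8, E[X²]=15.68.
E[X] = 0.19·10.9 + 0.28·9 + 0.53·2.8 = 6.075.
E[X²] = 0.19·123.373 + 0.28·82.44 + 0.53·15.68 = 54.8345.
Var(X) = E[X²] − (E[X])² = 54.8345 − 36.9056 = 17.9289.
SD(X) = √17.9289 = 4.23425.

4.234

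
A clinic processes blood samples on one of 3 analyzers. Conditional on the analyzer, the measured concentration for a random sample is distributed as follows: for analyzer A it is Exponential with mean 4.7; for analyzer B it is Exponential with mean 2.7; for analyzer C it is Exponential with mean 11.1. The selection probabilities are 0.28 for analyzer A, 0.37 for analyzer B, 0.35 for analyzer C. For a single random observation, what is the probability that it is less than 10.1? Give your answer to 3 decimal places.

0.818

Conditional on each analyzer, P(X < 10.1): A: 0.883392; B: 0.976263; C: 0.59744.
By total probability, P(X < 10.1) = 0.28·0.883392 + 0.37·0.976263 + 0.35·0.59744 = 0.817671.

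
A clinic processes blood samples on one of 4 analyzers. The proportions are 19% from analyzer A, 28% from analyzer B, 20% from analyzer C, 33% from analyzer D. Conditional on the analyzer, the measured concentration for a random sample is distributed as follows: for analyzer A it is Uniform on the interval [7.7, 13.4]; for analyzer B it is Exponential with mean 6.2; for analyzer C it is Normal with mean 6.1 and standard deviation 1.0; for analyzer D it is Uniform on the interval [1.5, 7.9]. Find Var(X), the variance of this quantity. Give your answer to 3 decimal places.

Per component, A: μ=10.55, E[X²]=114.01; B: μ=6.2, E[X²]=76.88; C: μ=6.1, E[X²]=38.21; D: μ=4.7, E[X²]=25.5033.
E[X] = 0.19·10.55 + 0.28·6.2 + 0.2·6.1 + 0.33·4.7 = 6.5115.
E[X²] = 0.19·114.01 + 0.28·76.88 + 0.2·38.21 + 0.33·25.5033 = 59.2464.
Var(X) = E[X²] − (E[X])² = 59.2464 − 42.3996 = 16.8468.

16.847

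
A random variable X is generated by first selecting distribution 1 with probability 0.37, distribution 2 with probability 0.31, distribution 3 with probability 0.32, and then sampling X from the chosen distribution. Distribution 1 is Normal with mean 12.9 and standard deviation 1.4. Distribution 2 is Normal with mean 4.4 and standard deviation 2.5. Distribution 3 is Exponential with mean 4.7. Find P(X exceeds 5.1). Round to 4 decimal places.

Conditional on each component, P(X > 5.1): 1: 1; 2: 0.389739; 3: 0.337866.
By total probability, P(X > 5.1) = 0.37·1 + 0.31·0.389739 + 0.32·0.337866 = 0.598936.

0.5989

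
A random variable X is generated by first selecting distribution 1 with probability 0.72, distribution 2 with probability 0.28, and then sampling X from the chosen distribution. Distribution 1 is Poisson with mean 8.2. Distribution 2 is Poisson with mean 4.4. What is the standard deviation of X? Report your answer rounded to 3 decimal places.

Per component, 1: μ=8.2, E[X²]=75.44; 2: μ=4.4, E[X²]=23.76.
E[X] = 0.72·8.2 + 0.28·4.4 = 7.136.
E[X²] = 0.72·75.44 + 0.28·23.76 = 60.9696.
Var(X) = E[X²] − (E[X])² = 60.9696 − 50.9225 = 10.0471.
SD(X) = √10.0471 = 3.16972.

3.170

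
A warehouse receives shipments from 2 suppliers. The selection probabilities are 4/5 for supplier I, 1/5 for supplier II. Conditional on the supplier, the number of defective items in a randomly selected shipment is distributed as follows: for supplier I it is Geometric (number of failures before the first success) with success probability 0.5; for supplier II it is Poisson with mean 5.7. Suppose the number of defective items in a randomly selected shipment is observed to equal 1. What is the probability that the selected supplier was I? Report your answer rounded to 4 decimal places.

0.9813

Likelihoods P(X=1 | ·): I: 0.25; II: 0.019072.
Posterior ∝ prior × likelihood. Numerator for I: 0.8·0.25 = 0.2.
Normalizing constant: 0.8·0.25 + 0.2·0.019072 = 0.203814.
P(I | observation) = 0.2 / 0.203814 = 0.981285.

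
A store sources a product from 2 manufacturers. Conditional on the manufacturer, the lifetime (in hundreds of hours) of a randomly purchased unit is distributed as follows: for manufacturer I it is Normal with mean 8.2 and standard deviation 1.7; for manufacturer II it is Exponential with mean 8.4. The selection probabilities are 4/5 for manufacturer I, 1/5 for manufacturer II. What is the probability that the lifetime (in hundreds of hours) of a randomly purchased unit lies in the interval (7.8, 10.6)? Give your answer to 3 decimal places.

Conditional on each manufacturer, P(7.8 < X < 10.6): I: 0.514; II: 0.112004.
By total probability, P(7.8 < X < 10.6) = 0.8·0.514 + 0.2·0.112004 = 0.433601.

0.434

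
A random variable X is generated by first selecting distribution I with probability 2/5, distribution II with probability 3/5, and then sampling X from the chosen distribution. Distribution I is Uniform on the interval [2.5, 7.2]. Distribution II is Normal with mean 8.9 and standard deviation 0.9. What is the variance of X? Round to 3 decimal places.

Per component, I: μ=4.85, E[X²]=25.3633; II: μ=8.9, E[X²]=80.02.
E[X] = 0.4·4.85 + 0.6·8.9 = 7.28.
E[X²] = 0.4·25.3633 + 0.6·80.02 = 58.1573.
Var(X) = E[X²] − (E[X])² = 58.1573 − 52.9984 = 5.15893.

5.159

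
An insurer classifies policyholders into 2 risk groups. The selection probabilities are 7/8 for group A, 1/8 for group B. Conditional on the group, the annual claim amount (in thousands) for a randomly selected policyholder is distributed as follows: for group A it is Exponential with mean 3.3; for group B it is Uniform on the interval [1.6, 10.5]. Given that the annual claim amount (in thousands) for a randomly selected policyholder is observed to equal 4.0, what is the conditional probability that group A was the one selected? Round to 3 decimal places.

0.849

Likelihoods f(4.0 | ·): A: 0.0901713; B: 0.11236.
Posterior ∝ prior × likelihood. Numerator for A: 0.875·0.0901713 = 0.0788999.
Normalizing constant: 0.875·0.0901713 + 0.125·0.11236 = 0.0929449.
P(A | observation) = 0.0788999 / 0.0929449 = 0.84889.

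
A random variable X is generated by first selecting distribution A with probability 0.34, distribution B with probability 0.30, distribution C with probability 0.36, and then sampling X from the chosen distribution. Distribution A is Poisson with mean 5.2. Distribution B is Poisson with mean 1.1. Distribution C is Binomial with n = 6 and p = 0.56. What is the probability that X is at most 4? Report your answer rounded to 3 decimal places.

0.733

Conditional on each component, P(X ≤ 4): A: 0.406128; B: 0.994565; C: 0.823766.
By total probability, P(X ≤ 4) = 0.34·0.406128 + 0.3·0.994565 + 0.36·0.823766 = 0.733009.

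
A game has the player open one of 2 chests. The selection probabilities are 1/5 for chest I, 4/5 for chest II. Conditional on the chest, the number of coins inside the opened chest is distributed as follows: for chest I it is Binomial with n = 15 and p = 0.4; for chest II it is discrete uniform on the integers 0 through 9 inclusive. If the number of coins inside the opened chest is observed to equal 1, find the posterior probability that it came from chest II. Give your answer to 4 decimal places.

0.9884

Likelihoods P(X=1 | ·): I: 0.00470185; II: 0.1.
Posterior ∝ prior × likelihood. Numerator for II: 0.8·0.1 = 0.08.
Normalizing constant: 0.2·0.00470185 + 0.8·0.1 = 0.0809404.
P(II | observation) = 0.08 / 0.0809404 = 0.988382.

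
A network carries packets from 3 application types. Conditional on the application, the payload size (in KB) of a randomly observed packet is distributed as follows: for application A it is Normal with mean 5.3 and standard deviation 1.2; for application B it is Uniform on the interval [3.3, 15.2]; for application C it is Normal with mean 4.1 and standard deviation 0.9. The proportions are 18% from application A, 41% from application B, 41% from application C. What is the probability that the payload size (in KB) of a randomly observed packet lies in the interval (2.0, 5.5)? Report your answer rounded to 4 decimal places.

Conditional on each application, P(2.0 < X < 5.5): A: 0.563204; B: 0.184874; C: 0.930278.
By total probability, P(2.0 < X < 5.5) = 0.18·0.563204 + 0.41·0.184874 + 0.41·0.930278 = 0.558589.

0.5586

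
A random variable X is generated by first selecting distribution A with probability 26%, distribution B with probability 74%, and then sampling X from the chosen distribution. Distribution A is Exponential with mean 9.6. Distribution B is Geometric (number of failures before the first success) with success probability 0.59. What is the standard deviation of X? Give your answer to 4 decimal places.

6.3317

Per component, A: μ=9.6, E[X²]=184.32; B: μ=0.694915, E[X²]=1.66073.
E[X] = 0.26·9.6 + 0.74·0.694915 = 3.01024.
E[X²] = 0.26·184.32 + 0.74·1.66073 = 49.1521.
Var(X) = E[X²] − (E[X])² = 49.1521 − 9.06153 = 40.0906.
SD(X) = √40.0906 = 6.33171.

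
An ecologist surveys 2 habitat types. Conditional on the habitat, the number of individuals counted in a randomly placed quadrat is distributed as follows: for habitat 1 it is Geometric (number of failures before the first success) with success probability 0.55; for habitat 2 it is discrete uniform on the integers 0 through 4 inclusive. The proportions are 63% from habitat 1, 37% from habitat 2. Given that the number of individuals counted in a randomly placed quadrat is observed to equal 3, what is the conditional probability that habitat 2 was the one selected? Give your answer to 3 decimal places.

0.701

Likelihoods P(X=3 | ·): 1: 0.0501187; 2: 0.2.
Posterior ∝ prior × likelihood. Numerator for 2: 0.37·0.2 = 0.074.
Normalizing constant: 0.63·0.0501187 + 0.37·0.2 = 0.105575.
P(2 | observation) = 0.074 / 0.105575 = 0.700925.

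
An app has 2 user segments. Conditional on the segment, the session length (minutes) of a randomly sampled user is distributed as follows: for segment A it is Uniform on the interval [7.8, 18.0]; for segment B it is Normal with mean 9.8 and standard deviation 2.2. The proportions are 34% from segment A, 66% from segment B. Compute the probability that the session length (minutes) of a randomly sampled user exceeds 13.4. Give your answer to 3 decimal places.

Conditional on each segment, P(X > 13.4): A: 0.45098; B: 0.0508818.
By total probability, P(X > 13.4) = 0.34·0.45098 + 0.66·0.0508818 = 0.186915.

0.187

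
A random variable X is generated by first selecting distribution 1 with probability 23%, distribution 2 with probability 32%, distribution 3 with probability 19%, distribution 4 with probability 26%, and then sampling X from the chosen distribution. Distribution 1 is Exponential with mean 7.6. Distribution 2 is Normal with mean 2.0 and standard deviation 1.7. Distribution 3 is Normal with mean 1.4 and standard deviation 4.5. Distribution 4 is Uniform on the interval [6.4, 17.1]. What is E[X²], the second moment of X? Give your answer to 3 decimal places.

71.371

For each component E[X²] = Var + (mean)², giving 1: 115.52; 2: 6.89; 3: 22.21; 4: 147.603.
Overall E[X²] = 0.23·115.52 + 0.32·6.89 + 0.19·22.21 + 0.26·147.603 = 71.3712.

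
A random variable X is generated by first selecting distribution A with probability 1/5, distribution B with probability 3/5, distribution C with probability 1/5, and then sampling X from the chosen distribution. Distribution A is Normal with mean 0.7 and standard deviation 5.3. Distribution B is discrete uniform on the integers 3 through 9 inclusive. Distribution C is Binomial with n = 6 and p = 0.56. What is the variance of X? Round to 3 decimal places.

12.804

Per component, A: μ=0.7, E[X²]=28.58; B: μ=6, E[X²]=40; C: μ=3.36, E[X²]=12.768.
E[X] = 0.2·0.7 + 0.6·6 + 0.2·3.36 = 4.412.
E[X²] = 0.2·28.58 + 0.6·40 + 0.2·12.768 = 32.2696.
Var(X) = E[X²] − (E[X])² = 32.2696 − 19.4657 = 12.8039.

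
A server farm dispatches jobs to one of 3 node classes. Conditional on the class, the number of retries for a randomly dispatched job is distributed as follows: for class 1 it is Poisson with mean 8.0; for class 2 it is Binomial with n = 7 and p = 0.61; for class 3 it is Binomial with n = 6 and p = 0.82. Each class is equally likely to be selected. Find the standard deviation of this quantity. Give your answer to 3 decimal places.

2.483

Per component, 1: μ=8, E[X²]=72; 2: μ=4.27, E[X²]=19.8982; 3: μ=4.92, E[X²]=25.092.
E[X] = 0.333333·8 + 0.333333·4.27 + 0.333333·4.92 = 5.73.
E[X²] = 0.333333·72 + 0.333333·19.8982 + 0.333333·25.092 = 38.9967.
Var(X) = E[X²] − (E[X])² = 38.9967 − 32.8329 = 6.16383.
SD(X) = √6.16383 = 2.48271.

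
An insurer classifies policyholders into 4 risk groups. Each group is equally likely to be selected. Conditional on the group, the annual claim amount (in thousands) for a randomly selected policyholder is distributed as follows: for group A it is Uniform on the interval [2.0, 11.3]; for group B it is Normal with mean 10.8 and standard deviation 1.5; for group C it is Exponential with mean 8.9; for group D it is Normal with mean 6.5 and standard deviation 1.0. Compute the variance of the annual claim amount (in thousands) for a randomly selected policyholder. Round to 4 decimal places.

Per component, A: μ=6.65, E[X²]=51.43; B: μ=10.8, E[X²]=118.89; C: μ=8.9, E[X²]=158.42; D: μ=6.5, E[X²]=43.25.
E[X] = 0.25·6.65 + 0.25·10.8 + 0.25·8.9 + 0.25·6.5 = 8.2125.
E[X²] = 0.25·51.43 + 0.25·118.89 + 0.25·158.42 + 0.25·43.25 = 92.9975.
Var(X) = E[X²] − (E[X])² = 92.9975 − 67.4452 = 25.5523.

25.5523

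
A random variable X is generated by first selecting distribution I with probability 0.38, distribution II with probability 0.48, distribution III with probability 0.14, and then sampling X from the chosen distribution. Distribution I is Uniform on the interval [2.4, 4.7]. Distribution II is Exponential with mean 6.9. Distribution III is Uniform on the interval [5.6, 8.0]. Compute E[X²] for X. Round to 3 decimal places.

57.203

For each component E[X²] = Var + (mean)², giving I: 13.0433; II: 95.22; III: 46.72.
Overall E[X²] = 0.38·13.0433 + 0.48·95.22 + 0.14·46.72 = 57.2029.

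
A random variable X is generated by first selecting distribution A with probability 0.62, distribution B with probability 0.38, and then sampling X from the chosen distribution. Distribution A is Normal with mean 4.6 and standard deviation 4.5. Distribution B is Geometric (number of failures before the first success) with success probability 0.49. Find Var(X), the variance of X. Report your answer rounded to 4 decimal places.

16.3467

Per component, A: μ=4.6, E[X²]=41.41; B: μ=1.04082, E[X²]=3.20741.
E[X] = 0.62·4.6 + 0.38·1.04082 = 3.24751.
E[X²] = 0.62·41.41 + 0.38·3.20741 = 26.893.
Var(X) = E[X²] − (E[X])² = 26.893 − 10.5463 = 16.3467.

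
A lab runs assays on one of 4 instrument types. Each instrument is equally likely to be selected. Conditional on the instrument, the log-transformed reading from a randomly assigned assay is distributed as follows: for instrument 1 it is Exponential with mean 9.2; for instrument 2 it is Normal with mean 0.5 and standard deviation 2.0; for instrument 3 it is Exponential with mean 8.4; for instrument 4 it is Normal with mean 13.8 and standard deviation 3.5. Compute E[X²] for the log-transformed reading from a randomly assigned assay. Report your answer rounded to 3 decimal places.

For each component E[X²] = Var + (mean)², giving 1: 169.28; 2: 4.25; 3: 141.12; 4: 202.69.
Overall E[X²] = 0.25·169.28 + 0.25·4.25 + 0.25·141.12 + 0.25·202.69 = 129.335.

129.335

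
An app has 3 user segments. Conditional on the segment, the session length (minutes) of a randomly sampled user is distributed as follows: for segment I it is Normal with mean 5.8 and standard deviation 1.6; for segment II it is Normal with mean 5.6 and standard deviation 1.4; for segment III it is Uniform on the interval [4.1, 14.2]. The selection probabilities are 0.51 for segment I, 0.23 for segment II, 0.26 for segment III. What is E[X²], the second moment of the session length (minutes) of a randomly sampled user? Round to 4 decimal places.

50.1037

For each component E[X²] = Var + (mean)², giving I: 36.2; II: 33.32; III: 92.2233.
Overall E[X²] = 0.51·36.2 + 0.23·33.32 + 0.26·92.2233 = 50.1037.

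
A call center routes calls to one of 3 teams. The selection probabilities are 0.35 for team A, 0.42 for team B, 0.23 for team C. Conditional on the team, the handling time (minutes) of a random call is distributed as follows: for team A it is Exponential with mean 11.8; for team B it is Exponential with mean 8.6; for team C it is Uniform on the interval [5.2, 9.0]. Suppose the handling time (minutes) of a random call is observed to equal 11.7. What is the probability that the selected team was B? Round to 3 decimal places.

Likelihoods f(11.7 | ·): A: 0.0314416; B: 0.0298304; C: 0.
Posterior ∝ prior × likelihood. Numerator for B: 0.42·0.0298304 = 0.0125288.
Normalizing constant: 0.35·0.0314416 + 0.42·0.0298304 + 0.23·0 = 0.0235333.
P(B | observation) = 0.0125288 / 0.0235333 = 0.532384.

0.532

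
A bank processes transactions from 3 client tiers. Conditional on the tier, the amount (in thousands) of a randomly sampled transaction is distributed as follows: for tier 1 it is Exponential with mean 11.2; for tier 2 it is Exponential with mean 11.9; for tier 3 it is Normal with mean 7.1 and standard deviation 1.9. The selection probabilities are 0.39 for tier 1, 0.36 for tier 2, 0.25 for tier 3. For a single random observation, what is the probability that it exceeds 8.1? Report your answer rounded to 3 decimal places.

0.446

Conditional on each tier, P(X > 8.1): 1: 0.48519; 2: 0.506277; 3: 0.299334.
By total probability, P(X > 8.1) = 0.39·0.48519 + 0.36·0.506277 + 0.25·0.299334 = 0.446317.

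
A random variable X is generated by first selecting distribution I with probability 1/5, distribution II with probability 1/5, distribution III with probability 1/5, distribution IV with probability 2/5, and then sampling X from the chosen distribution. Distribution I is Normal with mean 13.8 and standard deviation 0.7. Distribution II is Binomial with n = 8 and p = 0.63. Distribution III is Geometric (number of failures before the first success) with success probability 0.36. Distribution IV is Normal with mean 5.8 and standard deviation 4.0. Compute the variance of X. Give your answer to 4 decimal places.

Per component, I: μ=13.8, E[X²]=190.93; II: μ=5.04, E[X²]=27.2664; III: μ=1.77778, E[X²]=8.09877; IV: μ=5.8, E[X²]=49.64.
E[X] = 0.2·13.8 + 0.2·5.04 + 0.2·1.77778 + 0.4·5.8 = 6.44356.
E[X²] = 0.2·190.93 + 0.2·27.2664 + 0.2·8.09877 + 0.4·49.64 = 65.115.
Var(X) = E[X²] − (E[X])² = 65.115 − 41.5194 = 23.5956.

23.5956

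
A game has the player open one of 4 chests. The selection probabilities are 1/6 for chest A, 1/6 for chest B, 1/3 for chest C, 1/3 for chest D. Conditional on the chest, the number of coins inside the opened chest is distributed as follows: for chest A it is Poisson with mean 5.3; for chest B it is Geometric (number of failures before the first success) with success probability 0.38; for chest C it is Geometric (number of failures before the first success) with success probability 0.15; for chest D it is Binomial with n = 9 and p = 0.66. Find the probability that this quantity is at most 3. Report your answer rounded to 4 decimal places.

0.3545

Conditional on each chest, P(X ≤ 3): A: 0.22541; B: 0.852237; C: 0.477994; D: 0.0466645.
By total probability, P(X ≤ 3) = 0.166667·0.22541 + 0.166667·0.852237 + 0.333333·0.477994 + 0.333333·0.0466645 = 0.354494.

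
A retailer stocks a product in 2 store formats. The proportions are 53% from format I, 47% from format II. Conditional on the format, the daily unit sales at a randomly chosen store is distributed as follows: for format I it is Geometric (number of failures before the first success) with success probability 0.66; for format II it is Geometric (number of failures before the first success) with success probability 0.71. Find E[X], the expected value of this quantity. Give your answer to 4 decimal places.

Component means — I: 0.515152; II: 0.408451.
E[X] = 0.53·0.515152 + 0.47·0.408451 = 0.465002.

0.4650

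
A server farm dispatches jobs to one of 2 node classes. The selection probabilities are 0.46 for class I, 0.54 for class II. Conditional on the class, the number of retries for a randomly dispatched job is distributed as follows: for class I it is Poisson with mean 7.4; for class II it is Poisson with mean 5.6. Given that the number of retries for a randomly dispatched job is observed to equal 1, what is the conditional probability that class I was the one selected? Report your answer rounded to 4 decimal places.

Likelihoods P(X=1 | ·): I: 0.00452327; II: 0.020708.
Posterior ∝ prior × likelihood. Numerator for I: 0.46·0.00452327 = 0.0020807.
Normalizing constant: 0.46·0.00452327 + 0.54·0.020708 = 0.013263.
P(I | observation) = 0.0020807 / 0.013263 = 0.15688.

0.1569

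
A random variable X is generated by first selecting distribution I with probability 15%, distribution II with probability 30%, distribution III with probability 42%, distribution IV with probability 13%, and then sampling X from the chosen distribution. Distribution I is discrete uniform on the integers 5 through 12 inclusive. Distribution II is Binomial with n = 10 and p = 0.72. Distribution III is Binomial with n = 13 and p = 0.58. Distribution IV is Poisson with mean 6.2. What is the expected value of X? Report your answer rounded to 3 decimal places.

Component means — I: 8.5; II: 7.2; III: 7.54; IV: 6.2.
E[X] = 0.15·8.5 + 0.3·7.2 + 0.42·7.54 + 0.13·6.2 = 7.4078.

7.408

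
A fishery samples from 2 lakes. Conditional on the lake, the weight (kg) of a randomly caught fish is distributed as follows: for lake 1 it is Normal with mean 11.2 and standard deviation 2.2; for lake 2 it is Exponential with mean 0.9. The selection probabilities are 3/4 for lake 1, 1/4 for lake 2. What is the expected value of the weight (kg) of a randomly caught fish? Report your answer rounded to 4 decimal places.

Component means — 1: 11.2; 2: 0.9.
E[X] = 0.75·11.2 + 0.25·0.9 = 8.625.

8.6250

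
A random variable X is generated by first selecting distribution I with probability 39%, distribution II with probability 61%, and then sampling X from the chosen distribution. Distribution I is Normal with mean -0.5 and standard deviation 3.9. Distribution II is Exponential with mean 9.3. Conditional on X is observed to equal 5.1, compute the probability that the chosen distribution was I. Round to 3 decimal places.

0.273

Likelihoods f(5.1 | ·): I: 0.0364864; II: 0.0621378.
Posterior ∝ prior × likelihood. Numerator for I: 0.39·0.0364864 = 0.0142297.
Normalizing constant: 0.39·0.0364864 + 0.61·0.0621378 = 0.0521337.
P(I | observation) = 0.0142297 / 0.0521337 = 0.272946.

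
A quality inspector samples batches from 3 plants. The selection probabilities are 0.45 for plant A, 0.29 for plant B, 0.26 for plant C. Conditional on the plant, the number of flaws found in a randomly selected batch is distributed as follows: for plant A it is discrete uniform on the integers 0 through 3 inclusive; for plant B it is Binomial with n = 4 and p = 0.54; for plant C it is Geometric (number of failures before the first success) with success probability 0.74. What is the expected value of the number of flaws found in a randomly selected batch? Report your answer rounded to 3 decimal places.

Component means — A: 1.5; B: 2.16; C: 0.351351.
E[X] = 0.45·1.5 + 0.29·2.16 + 0.26·0.351351 = 1.39275.

1.393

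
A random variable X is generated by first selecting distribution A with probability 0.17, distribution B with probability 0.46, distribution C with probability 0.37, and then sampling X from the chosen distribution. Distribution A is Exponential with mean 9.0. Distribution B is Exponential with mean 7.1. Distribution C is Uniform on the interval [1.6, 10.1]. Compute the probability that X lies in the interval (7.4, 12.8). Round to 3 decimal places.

0.238

Conditional on each component, P(7.4 < X < 12.8): A: 0.198277; B: 0.187825; C: 0.317647.
By total probability, P(7.4 < X < 12.8) = 0.17·0.198277 + 0.46·0.187825 + 0.37·0.317647 = 0.237636.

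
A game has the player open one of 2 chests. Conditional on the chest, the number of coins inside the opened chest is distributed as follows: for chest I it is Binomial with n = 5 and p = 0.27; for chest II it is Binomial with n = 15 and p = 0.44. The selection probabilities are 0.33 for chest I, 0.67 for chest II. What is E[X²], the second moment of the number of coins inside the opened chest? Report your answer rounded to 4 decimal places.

32.5882

For each component E[X²] = Var + (mean)², giving I: 2.808; II: 47.256.
Overall E[X²] = 0.33·2.808 + 0.67·47.256 = 32.5882.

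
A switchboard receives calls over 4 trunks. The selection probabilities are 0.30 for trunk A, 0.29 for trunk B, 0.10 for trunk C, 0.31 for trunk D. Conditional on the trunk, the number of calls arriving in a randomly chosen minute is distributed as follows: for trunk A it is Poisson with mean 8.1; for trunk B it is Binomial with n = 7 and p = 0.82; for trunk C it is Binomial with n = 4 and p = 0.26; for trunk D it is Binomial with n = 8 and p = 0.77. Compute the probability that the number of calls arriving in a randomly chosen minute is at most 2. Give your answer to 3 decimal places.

Conditional on each trunk, P(X ≤ 2): A: 0.0127198; B: 0.0028695; C: 0.943405; D: 0.00267514.
By total probability, P(X ≤ 2) = 0.3·0.0127198 + 0.29·0.0028695 + 0.1·0.943405 + 0.31·0.00267514 = 0.0998179.

0.100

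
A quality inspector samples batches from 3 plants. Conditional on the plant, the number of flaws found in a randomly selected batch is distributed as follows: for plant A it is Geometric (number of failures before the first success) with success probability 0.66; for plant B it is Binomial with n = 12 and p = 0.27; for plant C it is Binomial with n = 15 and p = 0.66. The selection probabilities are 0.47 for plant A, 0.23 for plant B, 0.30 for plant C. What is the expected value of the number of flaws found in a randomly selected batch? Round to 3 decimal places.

Component means — A: 0.515152; B: 3.24; C: 9.9.
E[X] = 0.47·0.515152 + 0.23·3.24 + 0.3·9.9 = 3.95732.

3.957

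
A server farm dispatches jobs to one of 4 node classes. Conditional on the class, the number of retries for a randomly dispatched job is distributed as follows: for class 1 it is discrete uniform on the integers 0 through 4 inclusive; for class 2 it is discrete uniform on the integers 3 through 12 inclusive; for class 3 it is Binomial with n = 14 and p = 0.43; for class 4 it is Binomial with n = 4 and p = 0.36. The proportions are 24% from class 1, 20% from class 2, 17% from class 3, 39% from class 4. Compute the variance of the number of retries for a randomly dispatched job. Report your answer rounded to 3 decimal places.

9.543

Per component, 1: μ=2, E[X²]=6; 2: μ=7.5, E[X²]=64.5; 3: μ=6.02, E[X²]=39.6718; 4: μ=1.44, E[X²]=2.9952.
E[X] = 0.24·2 + 0.2·7.5 + 0.17·6.02 + 0.39·1.44 = 3.565.
E[X²] = 0.24·6 + 0.2·64.5 + 0.17·39.6718 + 0.39·2.9952 = 22.2523.
Var(X) = E[X²] − (E[X])² = 22.2523 − 12.7092 = 9.54311.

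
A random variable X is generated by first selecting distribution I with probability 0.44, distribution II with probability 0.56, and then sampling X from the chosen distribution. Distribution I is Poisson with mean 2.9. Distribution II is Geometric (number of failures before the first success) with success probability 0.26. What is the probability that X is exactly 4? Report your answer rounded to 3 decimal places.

0.115

Conditional on each component, P(X = 4): I: 0.162154; II: 0.0779651.
By total probability, P(X = 4) = 0.44·0.162154 + 0.56·0.0779651 = 0.115008.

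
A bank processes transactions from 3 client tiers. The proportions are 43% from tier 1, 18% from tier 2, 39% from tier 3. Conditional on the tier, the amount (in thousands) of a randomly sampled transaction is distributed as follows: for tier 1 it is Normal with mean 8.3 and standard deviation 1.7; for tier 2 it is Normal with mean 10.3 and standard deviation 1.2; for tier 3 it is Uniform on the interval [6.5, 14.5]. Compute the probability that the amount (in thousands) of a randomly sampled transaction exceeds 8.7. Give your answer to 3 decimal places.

Conditional on each tier, P(X > 8.7): 1: 0.40699; 2: 0.908789; 3: 0.725.
By total probability, P(X > 8.7) = 0.43·0.40699 + 0.18·0.908789 + 0.39·0.725 = 0.621338.

0.621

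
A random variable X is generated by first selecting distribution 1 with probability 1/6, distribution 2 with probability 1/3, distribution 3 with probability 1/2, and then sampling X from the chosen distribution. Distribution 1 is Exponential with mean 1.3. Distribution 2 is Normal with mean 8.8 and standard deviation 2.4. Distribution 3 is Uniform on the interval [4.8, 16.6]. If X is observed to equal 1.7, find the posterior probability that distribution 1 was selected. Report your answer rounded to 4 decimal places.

0.9803

Likelihoods f(1.7 | ·): 1: 0.208033; 2: 0.00209066; 3: 0.
Posterior ∝ prior × likelihood. Numerator for 1: 0.166667·0.208033 = 0.0346722.
Normalizing constant: 0.166667·0.208033 + 0.333333·0.00209066 + 0.5·0 = 0.0353691.
P(1 | observation) = 0.0346722 / 0.0353691 = 0.980297.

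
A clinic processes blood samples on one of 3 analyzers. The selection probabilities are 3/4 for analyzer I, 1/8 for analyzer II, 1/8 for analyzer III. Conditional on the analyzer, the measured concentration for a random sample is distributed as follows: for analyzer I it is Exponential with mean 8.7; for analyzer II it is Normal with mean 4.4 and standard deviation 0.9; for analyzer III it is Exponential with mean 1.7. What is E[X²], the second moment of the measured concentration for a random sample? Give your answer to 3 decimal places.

For each component E[X²] = Var + (mean)², giving I: 151.38; II: 20.17; III: 5.78.
Overall E[X²] = 0.75·151.38 + 0.125·20.17 + 0.125·5.78 = 116.779.

116.779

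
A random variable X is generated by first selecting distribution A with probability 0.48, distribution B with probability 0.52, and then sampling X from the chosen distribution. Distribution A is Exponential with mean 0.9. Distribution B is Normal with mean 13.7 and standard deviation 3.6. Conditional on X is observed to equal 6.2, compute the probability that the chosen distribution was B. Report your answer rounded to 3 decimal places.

0.924

Likelihoods f(6.2 | ·): A: 0.00113227; B: 0.0126511.
Posterior ∝ prior × likelihood. Numerator for B: 0.52·0.0126511 = 0.00657857.
Normalizing constant: 0.48·0.00113227 + 0.52·0.0126511 = 0.00712206.
P(B | observation) = 0.00657857 / 0.00712206 = 0.923689.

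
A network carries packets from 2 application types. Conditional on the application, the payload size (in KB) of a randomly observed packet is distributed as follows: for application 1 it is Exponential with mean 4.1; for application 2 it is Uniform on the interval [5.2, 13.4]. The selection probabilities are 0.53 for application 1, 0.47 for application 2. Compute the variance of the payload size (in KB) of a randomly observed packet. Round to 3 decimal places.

18.279

Per component, 1: μ=4.1, E[X²]=33.62; 2: μ=9.3, E[X²]=92.0933.
E[X] = 0.53·4.1 + 0.47·9.3 = 6.544.
E[X²] = 0.53·33.62 + 0.47·92.0933 = 61.1025.
Var(X) = E[X²] − (E[X])² = 61.1025 − 42.8239 = 18.2785.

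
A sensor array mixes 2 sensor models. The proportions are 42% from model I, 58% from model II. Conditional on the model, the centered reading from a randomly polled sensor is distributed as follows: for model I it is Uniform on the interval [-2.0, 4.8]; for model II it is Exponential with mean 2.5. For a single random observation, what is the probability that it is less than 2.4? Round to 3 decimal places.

0.630

Conditional on each model, P(X < 2.4): I: 0.647059; II: 0.617107.
By total probability, P(X < 2.4) = 0.42·0.647059 + 0.58·0.617107 = 0.629687.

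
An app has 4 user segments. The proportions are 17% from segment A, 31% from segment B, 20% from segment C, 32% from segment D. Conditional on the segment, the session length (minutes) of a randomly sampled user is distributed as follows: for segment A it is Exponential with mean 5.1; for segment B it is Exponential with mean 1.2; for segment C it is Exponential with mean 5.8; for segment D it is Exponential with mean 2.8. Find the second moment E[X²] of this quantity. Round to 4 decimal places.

For each component E[X²] = Var + (mean)², giving A: 52.02; B: 2.88; C: 67.28; D: 15.68.
Overall E[X²] = 0.17·52.02 + 0.31·2.88 + 0.2·67.28 + 0.32·15.68 = 28.2098.

28.2098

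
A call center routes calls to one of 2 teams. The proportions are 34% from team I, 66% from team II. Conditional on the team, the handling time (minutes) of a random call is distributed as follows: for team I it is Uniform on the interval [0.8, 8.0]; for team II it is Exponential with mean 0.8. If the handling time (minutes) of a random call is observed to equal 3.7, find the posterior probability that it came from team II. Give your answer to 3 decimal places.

0.146

Likelihoods f(3.7 | ·): I: 0.138889; II: 0.0122546.
Posterior ∝ prior × likelihood. Numerator for II: 0.66·0.0122546 = 0.00808802.
Normalizing constant: 0.34·0.138889 + 0.66·0.0122546 = 0.0553102.
P(II | observation) = 0.00808802 / 0.0553102 = 0.14623.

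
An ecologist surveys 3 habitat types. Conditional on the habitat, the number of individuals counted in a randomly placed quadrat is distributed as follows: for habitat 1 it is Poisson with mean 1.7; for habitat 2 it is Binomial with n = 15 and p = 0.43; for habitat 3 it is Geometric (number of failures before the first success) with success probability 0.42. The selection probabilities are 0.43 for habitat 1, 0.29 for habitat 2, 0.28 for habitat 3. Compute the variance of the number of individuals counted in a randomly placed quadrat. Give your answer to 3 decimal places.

7.630

Per component, 1: μ=1.7, E[X²]=4.59; 2: μ=6.45, E[X²]=45.279; 3: μ=1.38095, E[X²]=5.19501.
E[X] = 0.43·1.7 + 0.29·6.45 + 0.28·1.38095 = 2.98817.
E[X²] = 0.43·4.59 + 0.29·45.279 + 0.28·5.19501 = 16.5592.
Var(X) = E[X²] − (E[X])² = 16.5592 − 8.92914 = 7.63007.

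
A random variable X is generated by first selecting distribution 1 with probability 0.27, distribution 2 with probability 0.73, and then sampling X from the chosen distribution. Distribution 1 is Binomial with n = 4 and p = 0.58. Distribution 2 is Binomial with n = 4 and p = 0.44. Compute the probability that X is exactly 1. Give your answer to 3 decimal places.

0.272

Conditional on each component, P(X = 1): 1: 0.171884; 2: 0.309084.
By total probability, P(X = 1) = 0.27·0.171884 + 0.73·0.309084 = 0.27204.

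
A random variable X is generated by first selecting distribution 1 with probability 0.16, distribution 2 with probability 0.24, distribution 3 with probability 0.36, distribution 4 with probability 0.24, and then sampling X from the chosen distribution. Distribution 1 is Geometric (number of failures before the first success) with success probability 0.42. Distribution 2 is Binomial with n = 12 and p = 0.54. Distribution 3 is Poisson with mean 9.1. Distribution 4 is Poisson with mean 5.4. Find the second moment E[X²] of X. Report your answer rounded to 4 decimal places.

53.0063

For each component E[X²] = Var + (mean)², giving 1: 5.19501; 2: 44.9712; 3: 91.91; 4: 34.56.
Overall E[X²] = 0.16·5.19501 + 0.24·44.9712 + 0.36·91.91 + 0.24·34.56 = 53.0063.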